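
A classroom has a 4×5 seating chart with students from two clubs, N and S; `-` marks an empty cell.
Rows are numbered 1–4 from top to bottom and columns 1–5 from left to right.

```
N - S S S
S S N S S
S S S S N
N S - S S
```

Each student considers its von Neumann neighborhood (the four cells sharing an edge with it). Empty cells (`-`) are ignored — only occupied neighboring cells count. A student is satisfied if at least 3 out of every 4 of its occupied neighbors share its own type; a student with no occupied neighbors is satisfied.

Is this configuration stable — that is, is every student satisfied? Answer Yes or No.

Row 1: (1,1)N 0/1 unhappy · (1,3)S 1/2 unhappy · (1,4)S 3/3 ok · (1,5)S 2/2 ok
Row 2: (2,1)S 2/3 unhappy · (2,2)S 2/3 unhappy · (2,3)N 0/4 unhappy · (2,4)S 3/4 ok · (2,5)S 2/3 unhappy
Row 3: (3,1)S 2/3 unhappy · (3,2)S 4/4 ok · (3,3)S 2/3 unhappy · (3,4)S 3/4 ok · (3,5)N 0/3 unhappy
Row 4: (4,1)N 0/2 unhappy · (4,2)S 1/2 unhappy · (4,4)S 2/2 ok · (4,5)S 1/2 unhappy
For instance (1,1) has only 0/1 same-type neighbors, below 3/4.

No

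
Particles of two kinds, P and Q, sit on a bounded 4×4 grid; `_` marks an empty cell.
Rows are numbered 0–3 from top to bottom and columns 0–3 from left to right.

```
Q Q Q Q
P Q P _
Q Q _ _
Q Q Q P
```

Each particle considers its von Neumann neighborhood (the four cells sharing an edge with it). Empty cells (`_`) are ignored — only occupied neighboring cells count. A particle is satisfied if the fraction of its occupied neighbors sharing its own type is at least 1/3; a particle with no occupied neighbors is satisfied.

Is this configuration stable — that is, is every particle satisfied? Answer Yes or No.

Row 0: (0,0)Q 1/2 ✓ · (0,1)Q 3/3 ✓ · (0,2)Q 2/3 ✓ · (0,3)Q 1/1 ✓
Row 1: (1,0)P 0/3 ✗ · (1,1)Q 2/4 ✓ · (1,2)P 0/2 ✗
Row 2: (2,0)Q 2/3 ✓ · (2,1)Q 3/3 ✓
Row 3: (3,0)Q 2/2 ✓ · (3,1)Q 3/3 ✓ · (3,2)Q 1/2 ✓ · (3,3)P 0/1 ✗
For instance (1,0) has only 0/3 same-type neighbors, below 1/3.

No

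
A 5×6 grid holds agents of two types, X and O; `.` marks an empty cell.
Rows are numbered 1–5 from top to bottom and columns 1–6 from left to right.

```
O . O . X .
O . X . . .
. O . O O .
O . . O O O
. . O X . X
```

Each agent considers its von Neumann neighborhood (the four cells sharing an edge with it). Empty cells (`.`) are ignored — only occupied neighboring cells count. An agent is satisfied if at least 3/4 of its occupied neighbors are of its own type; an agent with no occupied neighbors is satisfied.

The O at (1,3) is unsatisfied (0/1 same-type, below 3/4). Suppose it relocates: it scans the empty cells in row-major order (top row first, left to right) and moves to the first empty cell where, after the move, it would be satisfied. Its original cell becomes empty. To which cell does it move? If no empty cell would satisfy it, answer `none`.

(1,2)

Vacating (1,3). Empty cells in order:
  (1,2): 1/1 same-type → satisfied — stop here.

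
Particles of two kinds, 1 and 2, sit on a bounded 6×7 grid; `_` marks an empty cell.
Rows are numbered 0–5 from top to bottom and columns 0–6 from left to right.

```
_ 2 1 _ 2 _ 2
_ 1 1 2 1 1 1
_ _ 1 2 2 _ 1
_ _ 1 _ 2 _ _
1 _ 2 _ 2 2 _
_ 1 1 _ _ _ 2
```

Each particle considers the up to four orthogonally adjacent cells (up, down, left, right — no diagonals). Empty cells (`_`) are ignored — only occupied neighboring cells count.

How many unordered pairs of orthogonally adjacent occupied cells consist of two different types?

Scan each occupied cell's neighbors to the right and below so each pair is counted once.
From row 0: 4 unlike of 5 pairs (running 4/5).
From row 1: 3 unlike of 9 pairs (running 7/14).
From row 2: 1 unlike of 4 pairs (running 8/18).
From row 3: 1 unlike of 2 pairs (running 9/20).
From row 4: 1 unlike of 2 pairs (running 10/22).
From row 5: 0 unlike of 1 pairs (running 10/23).
Total adjacent occupied pairs: 23; unlike-type pairs: 10.

10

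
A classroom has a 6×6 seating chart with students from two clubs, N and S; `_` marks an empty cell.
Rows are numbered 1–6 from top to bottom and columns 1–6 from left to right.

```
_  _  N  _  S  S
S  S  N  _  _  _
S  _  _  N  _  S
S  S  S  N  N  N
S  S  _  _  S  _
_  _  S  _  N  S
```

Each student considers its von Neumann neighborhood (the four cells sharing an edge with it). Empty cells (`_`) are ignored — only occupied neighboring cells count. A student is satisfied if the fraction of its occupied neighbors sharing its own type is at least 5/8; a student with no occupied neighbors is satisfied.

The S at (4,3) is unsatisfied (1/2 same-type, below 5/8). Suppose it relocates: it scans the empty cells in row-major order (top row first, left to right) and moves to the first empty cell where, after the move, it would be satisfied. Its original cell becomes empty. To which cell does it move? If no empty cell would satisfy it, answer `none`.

Vacating (4,3). Empty cells in order:
  (1,1): 1/1 same-type → satisfied — stop here.

(1,1)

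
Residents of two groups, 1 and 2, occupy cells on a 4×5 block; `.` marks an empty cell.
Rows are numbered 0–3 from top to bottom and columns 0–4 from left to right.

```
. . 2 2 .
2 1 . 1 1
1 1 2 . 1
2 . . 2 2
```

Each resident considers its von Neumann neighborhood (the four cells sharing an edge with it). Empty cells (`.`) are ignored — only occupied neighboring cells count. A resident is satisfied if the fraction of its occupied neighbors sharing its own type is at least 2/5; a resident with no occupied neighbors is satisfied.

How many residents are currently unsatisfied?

(0,2)2 1/1 ok
(0,3)2 1/2 ok
(1,0)2 0/2 unhappy
(1,1)1 1/2 ok
(1,3)1 1/2 ok
(1,4)1 2/2 ok
(2,0)1 1/3 unhappy
(2,1)1 2/3 ok
(2,2)2 0/1 unhappy
(2,4)1 1/2 ok
(3,0)2 0/1 unhappy
(3,3)2 1/1 ok
(3,4)2 1/2 ok
Unsatisfied: (1,0), (2,0), (2,2), (3,0) — 4 in total.

4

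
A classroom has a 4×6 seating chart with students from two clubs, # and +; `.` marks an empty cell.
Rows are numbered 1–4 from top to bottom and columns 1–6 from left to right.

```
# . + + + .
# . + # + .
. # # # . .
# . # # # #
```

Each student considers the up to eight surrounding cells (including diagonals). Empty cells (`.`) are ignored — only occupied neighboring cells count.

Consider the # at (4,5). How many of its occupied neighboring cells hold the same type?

3

Occupied neighbors of (4,5): (3,4)=#, (4,4)=#, (4,6)=#.
Same type (#): 3 of 3.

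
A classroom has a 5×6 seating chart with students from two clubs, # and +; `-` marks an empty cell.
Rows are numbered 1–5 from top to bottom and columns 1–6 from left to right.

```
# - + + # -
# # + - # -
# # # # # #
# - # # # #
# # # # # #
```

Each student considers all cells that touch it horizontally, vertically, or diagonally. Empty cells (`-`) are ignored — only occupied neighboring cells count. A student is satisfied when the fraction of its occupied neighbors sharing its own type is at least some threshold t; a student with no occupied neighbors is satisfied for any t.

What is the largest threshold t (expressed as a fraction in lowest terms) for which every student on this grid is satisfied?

Row 1: (1,1)# 2/2 · (1,3)+ 2/3 · (1,4)+ 2/4 · (1,5)# 1/2
Row 2: (2,1)# 4/4 · (2,2)# 5/7 · (2,3)+ 2/6 · (2,5)# 4/5
Row 3: (3,1)# 4/4 · (3,2)# 6/7 · (3,3)# 5/6 · (3,4)# 6/7 · (3,5)# 6/6 · (3,6)# 4/4
Row 4: (4,1)# 4/4 · (4,3)# 7/7 · (4,4)# 8/8 · (4,5)# 8/8 · (4,6)# 5/5
Row 5: (5,1)# 2/2 · (5,2)# 4/4 · (5,3)# 4/4 · (5,4)# 5/5 · (5,5)# 5/5 · (5,6)# 3/3
The smallest same-type fraction is 2/6 at (2,3), which reduces to 1/3. Any threshold above that leaves this student unsatisfied.

1/3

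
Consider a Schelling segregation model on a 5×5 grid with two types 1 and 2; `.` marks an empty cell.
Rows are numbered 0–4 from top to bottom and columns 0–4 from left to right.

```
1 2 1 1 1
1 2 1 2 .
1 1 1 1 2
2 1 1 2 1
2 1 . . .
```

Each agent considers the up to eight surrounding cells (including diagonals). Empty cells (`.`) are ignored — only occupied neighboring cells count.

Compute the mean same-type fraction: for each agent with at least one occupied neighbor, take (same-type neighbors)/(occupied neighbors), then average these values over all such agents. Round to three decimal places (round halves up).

0.468

(0,0)1 1/3
(0,1)2 1/5
(0,2)1 2/5
(0,3)1 3/4
(0,4)1 1/2
(1,0)1 3/5
(1,1)2 1/8
(1,2)1 5/8
(1,3)2 1/7
(2,0)1 3/5
(2,1)1 6/8
(2,2)1 5/8
(2,3)1 4/7
(2,4)2 2/4
(3,0)2 1/5
(3,1)1 5/7
(3,2)1 5/6
(3,3)2 1/5
(3,4)1 1/3
(4,0)2 1/3
(4,1)1 2/4
Sum over 21 agents: 1/3 + 1/5 + 2/5 + 3/4 + 1/2 + 3/5 + 1/8 + 5/8 + 1/7 + 3/5 + 6/8 + 5/8 + 4/7 + 2/4 + 1/5 + 5/7 + 5/6 + 1/5 + 1/3 + 1/3 + 2/4 = 8263/840; mean = 8263/840 ÷ 21 = 8263/17640 = 0.468424… → 0.468.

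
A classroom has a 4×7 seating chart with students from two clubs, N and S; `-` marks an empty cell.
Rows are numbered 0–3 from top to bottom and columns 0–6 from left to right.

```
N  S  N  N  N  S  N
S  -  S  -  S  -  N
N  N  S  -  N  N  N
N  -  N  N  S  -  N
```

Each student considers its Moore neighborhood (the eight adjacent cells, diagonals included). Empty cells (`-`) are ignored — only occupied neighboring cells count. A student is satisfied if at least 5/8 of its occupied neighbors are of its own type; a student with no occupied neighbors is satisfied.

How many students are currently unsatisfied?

15

(0,0)N 0/2 not
(0,1)S 2/4 not
(0,2)N 1/3 not
(0,3)N 2/4 not
(0,4)N 1/3 not
(0,5)S 1/4 not
(0,6)N 1/2 not
(1,0)S 1/4 not
(1,2)S 2/5 not
(1,4)S 1/5 not
(1,6)N 3/4 satisfied
(2,0)N 2/3 satisfied
(2,1)N 3/6 not
(2,2)S 1/4 not
(2,4)N 2/4 not
(2,5)N 4/6 satisfied
(2,6)N 3/3 satisfied
(3,0)N 2/2 satisfied
(3,2)N 2/3 satisfied
(3,3)N 2/4 not
(3,4)S 0/3 not
(3,6)N 2/2 satisfied
Unsatisfied: (0,0), (0,1), (0,2), (0,3), (0,4), (0,5), (0,6), (1,0), (1,2), (1,4), (2,1), (2,2), (2,4), (3,3), (3,4) — 15 in total.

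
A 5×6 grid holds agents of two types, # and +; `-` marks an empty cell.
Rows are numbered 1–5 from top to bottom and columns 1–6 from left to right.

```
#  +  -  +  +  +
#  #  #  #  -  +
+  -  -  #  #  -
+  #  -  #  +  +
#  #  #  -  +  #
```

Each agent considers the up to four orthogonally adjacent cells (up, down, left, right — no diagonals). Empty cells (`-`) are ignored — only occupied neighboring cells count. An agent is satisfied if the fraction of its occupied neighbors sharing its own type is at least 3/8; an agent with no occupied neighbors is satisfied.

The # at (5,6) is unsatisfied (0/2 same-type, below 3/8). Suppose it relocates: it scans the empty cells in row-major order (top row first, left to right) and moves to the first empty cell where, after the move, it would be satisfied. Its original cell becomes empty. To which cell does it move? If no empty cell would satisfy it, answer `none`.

Vacating (5,6). Empty cells in order:
  (1,3): 1/3 same-type → still unsatisfied.
  (2,5): 2/4 same-type → satisfied — stop here.

(2,5)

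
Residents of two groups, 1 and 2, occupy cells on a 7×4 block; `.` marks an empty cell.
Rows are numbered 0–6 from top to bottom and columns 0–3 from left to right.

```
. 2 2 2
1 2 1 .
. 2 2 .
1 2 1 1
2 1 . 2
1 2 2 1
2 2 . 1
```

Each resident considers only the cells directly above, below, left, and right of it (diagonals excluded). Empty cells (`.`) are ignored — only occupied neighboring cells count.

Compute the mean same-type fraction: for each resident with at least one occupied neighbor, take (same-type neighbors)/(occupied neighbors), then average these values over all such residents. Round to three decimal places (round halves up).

0.428

Row 0: (0,1)2 2/2 · (0,2)2 2/3 · (0,3)2 1/1
Row 1: (1,0)1 0/1 · (1,1)2 2/4 · (1,2)1 0/3
Row 2: (2,1)2 3/3 · (2,2)2 1/3
Row 3: (3,0)1 0/2 · (3,1)2 1/4 · (3,2)1 1/3 · (3,3)1 1/2
Row 4: (4,0)2 0/3 · (4,1)1 0/3 · (4,3)2 0/2
Row 5: (5,0)1 0/3 · (5,1)2 2/4 · (5,2)2 1/2 · (5,3)1 1/3
Row 6: (6,0)2 1/2 · (6,1)2 2/2 · (6,3)1 1/1
Sum over 22 residents: 2/2 + 2/3 + 1/1 + 0/1 + 2/4 + 0/3 + 3/3 + 1/3 + 0/2 + 1/4 + 1/3 + 1/2 + 0/3 + 0/3 + 0/2 + 0/3 + 2/4 + 1/2 + 1/3 + 1/2 + 2/2 + 1/1 = 113/12; mean = 113/12 ÷ 22 = 113/264 = 0.428030… → 0.428.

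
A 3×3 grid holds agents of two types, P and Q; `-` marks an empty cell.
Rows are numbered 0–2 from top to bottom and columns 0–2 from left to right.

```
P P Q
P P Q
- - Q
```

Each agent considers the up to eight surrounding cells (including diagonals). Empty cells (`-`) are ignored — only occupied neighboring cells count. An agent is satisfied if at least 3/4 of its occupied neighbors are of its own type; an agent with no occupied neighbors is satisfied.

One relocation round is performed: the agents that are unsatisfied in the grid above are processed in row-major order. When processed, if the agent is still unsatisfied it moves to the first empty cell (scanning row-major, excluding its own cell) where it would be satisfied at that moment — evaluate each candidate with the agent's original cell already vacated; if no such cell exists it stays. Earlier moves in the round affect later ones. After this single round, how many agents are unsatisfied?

4

Initially unsatisfied (in order): (0,1), (0,2), (1,1), (1,2), (2,2).
  (0,1) → (2,0).
  (0,2): no empty cell satisfies it; stays.
  (1,1): no empty cell satisfies it; stays.
  (1,2): no empty cell satisfies it; stays.
  (2,2): no empty cell satisfies it; stays.
Resulting grid:
P - Q
P P Q
P - Q
Unsatisfied now: (0,2), (1,1), (1,2), (2,2).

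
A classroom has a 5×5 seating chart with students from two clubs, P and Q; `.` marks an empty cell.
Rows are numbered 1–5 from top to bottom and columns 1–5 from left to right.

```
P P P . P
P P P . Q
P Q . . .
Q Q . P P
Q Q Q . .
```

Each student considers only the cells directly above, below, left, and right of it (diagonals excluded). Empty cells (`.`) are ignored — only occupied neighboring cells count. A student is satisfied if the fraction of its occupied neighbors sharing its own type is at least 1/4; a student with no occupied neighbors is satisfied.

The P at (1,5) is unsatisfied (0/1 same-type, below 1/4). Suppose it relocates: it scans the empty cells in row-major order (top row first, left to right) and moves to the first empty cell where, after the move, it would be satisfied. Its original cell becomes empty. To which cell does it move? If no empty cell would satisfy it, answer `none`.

Vacating (1,5). Empty cells in order:
  (1,4): 1/1 same-type → satisfied — stop here.

(1,4)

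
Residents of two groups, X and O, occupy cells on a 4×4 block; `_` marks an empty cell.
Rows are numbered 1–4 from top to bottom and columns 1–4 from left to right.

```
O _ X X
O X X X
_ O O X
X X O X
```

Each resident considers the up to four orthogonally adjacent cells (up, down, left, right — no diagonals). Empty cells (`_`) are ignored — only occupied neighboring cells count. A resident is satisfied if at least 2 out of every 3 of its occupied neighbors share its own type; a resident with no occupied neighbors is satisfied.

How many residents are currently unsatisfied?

7

(1,1)O 1/1 satisfied
(1,3)X 2/2 satisfied
(1,4)X 2/2 satisfied
(2,1)O 1/2 not
(2,2)X 1/3 not
(2,3)X 3/4 satisfied
(2,4)X 3/3 satisfied
(3,2)O 1/3 not
(3,3)O 2/4 not
(3,4)X 2/3 satisfied
(4,1)X 1/1 satisfied
(4,2)X 1/3 not
(4,3)O 1/3 not
(4,4)X 1/2 not
Unsatisfied: (2,1), (2,2), (3,2), (3,3), (4,2), (4,3), (4,4) — 7 in total.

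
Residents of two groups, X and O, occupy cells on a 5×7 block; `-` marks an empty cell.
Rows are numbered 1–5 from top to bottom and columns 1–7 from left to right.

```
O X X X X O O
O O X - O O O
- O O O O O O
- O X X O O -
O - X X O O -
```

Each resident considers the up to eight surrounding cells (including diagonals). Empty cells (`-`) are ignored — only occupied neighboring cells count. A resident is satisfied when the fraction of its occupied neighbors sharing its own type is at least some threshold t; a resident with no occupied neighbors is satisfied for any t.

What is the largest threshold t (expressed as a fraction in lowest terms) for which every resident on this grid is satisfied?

1/4

Row 1: (1,1)O 2/3 · (1,2)X 2/5 · (1,3)X 3/4 · (1,4)X 3/4 · (1,5)X 1/4 · (1,6)O 4/5 · (1,7)O 3/3
Row 2: (2,1)O 3/4 · (2,2)O 4/7 · (2,3)X 3/7 · (2,5)O 5/7 · (2,6)O 7/8 · (2,7)O 5/5
Row 3: (3,2)O 4/6 · (3,3)O 4/7 · (3,4)O 4/7 · (3,5)O 6/7 · (3,6)O 7/7 · (3,7)O 4/4
Row 4: (4,2)O 3/5 · (4,3)X 3/7 · (4,4)X 3/8 · (4,5)O 6/8 · (4,6)O 6/6
Row 5: (5,1)O 1/1 · (5,3)X 3/4 · (5,4)X 3/5 · (5,5)O 3/5 · (5,6)O 3/3
The smallest same-type fraction is 1/4 at (1,5), which reduces to 1/4. Any threshold above that leaves this resident unsatisfied.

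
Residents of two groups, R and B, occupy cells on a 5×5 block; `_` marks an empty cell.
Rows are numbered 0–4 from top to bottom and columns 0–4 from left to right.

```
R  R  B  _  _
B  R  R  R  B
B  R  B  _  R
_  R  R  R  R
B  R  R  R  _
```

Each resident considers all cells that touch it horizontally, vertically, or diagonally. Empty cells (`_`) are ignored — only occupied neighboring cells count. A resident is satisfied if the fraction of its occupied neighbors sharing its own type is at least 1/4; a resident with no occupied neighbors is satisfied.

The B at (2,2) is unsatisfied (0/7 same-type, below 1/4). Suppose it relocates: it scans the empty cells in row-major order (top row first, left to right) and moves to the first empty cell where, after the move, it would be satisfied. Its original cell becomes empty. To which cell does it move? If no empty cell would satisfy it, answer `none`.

Vacating (2,2). Empty cells in order:
  (0,3): 2/4 same-type → satisfied — stop here.

(0,3)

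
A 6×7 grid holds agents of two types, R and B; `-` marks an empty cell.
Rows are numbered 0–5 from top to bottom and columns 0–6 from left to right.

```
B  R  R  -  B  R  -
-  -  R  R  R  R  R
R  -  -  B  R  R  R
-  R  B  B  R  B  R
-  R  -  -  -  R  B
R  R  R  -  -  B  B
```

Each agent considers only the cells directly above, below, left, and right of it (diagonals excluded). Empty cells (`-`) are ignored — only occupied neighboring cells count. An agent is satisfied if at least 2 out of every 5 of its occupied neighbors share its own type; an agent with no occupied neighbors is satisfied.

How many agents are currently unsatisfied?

Row 0: (0,0)B 0/1 not · (0,1)R 1/2 satisfied · (0,2)R 2/2 satisfied · (0,4)B 0/2 not · (0,5)R 1/2 satisfied
Row 1: (1,2)R 2/2 satisfied · (1,3)R 2/3 satisfied · (1,4)R 3/4 satisfied · (1,5)R 4/4 satisfied · (1,6)R 2/2 satisfied
Row 2: (2,0)R 0/0 satisfied · (2,3)B 1/3 not · (2,4)R 3/4 satisfied · (2,5)R 3/4 satisfied · (2,6)R 3/3 satisfied
Row 3: (3,1)R 1/2 satisfied · (3,2)B 1/2 satisfied · (3,3)B 2/3 satisfied · (3,4)R 1/3 not · (3,5)B 0/4 not · (3,6)R 1/3 not
Row 4: (4,1)R 2/2 satisfied · (4,5)R 0/3 not · (4,6)B 1/3 not
Row 5: (5,0)R 1/1 satisfied · (5,1)R 3/3 satisfied · (5,2)R 1/1 satisfied · (5,5)B 1/2 satisfied · (5,6)B 2/2 satisfied
Unsatisfied: (0,0), (0,4), (2,3), (3,4), (3,5), (3,6), (4,5), (4,6) — 8 in total.

8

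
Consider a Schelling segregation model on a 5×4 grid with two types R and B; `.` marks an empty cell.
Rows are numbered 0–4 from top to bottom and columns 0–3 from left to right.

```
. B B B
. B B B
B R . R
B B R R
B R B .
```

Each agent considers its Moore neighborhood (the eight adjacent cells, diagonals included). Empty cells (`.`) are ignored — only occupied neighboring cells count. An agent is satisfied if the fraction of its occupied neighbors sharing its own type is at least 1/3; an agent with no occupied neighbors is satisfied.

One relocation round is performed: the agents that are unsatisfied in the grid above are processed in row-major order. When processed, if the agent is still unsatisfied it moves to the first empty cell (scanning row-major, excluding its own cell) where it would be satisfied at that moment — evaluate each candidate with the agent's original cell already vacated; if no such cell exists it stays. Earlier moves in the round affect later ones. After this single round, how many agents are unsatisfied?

Initially unsatisfied (in order): (2,1), (4,1), (4,2).
  (2,1) → (2,2).
  (4,1) → (4,3).
  (4,2) → (0,0).
Resulting grid:
B B B B
. B B B
B . R R
B B R R
B . . R
All satisfied now.

0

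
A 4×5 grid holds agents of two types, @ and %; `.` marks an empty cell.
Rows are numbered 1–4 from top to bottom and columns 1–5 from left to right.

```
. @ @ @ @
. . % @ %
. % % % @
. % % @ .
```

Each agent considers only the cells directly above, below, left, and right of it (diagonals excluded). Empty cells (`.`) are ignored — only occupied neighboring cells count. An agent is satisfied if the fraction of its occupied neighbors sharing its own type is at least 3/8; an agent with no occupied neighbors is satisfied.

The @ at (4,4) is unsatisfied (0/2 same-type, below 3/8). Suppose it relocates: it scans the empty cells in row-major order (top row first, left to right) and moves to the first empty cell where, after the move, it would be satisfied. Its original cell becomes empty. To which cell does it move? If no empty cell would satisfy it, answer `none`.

(1,1)

Vacating (4,4). Empty cells in order:
  (1,1): 1/1 same-type → satisfied — stop here.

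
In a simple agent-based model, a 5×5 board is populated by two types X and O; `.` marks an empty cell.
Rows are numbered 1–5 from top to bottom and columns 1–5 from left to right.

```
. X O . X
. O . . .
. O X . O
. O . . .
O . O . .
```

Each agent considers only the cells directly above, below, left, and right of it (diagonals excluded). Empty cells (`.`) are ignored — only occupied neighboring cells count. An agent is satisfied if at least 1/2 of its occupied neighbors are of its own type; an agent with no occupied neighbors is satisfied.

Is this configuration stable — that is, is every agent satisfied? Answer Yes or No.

No

Row 1: (1,2)X 0/2 unhappy · (1,3)O 0/1 unhappy · (1,5)X 0/0 ok
Row 2: (2,2)O 1/2 ok
Row 3: (3,2)O 2/3 ok · (3,3)X 0/1 unhappy · (3,5)O 0/0 ok
Row 4: (4,2)O 1/1 ok
Row 5: (5,1)O 0/0 ok · (5,3)O 0/0 ok
For instance (1,2) has only 0/2 same-type neighbors, below 1/2.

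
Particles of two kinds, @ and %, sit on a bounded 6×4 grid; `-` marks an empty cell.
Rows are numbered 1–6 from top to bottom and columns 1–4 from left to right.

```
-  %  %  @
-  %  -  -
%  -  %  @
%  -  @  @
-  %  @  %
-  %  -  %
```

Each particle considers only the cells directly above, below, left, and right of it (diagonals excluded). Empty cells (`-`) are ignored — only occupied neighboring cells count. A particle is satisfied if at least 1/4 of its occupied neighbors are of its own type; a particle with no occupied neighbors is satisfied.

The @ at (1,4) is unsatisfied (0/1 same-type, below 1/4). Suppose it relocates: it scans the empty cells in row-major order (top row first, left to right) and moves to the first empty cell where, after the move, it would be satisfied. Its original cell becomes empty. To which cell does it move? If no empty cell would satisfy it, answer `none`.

Vacating (1,4). Empty cells in order:
  (1,1): 0/1 same-type → still unsatisfied.
  (2,1): 0/2 same-type → still unsatisfied.
  (2,3): 0/3 same-type → still unsatisfied.
  (2,4): 1/1 same-type → satisfied — stop here.

(2,4)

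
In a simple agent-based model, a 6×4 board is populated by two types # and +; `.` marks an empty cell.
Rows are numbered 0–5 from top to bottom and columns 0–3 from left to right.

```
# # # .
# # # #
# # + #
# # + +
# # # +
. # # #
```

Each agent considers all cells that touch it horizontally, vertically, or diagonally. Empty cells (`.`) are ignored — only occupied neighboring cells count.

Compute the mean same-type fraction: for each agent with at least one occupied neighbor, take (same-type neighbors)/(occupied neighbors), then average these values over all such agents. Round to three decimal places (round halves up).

0.771

Row 0: (0,0)# 3/3 · (0,1)# 5/5 · (0,2)# 4/4
Row 1: (1,0)# 5/5 · (1,1)# 7/8 · (1,2)# 6/7 · (1,3)# 3/4
Row 2: (2,0)# 5/5 · (2,1)# 6/8 · (2,2)+ 2/8 · (2,3)# 2/5
Row 3: (3,0)# 5/5 · (3,1)# 6/8 · (3,2)+ 3/8 · (3,3)+ 3/5
Row 4: (4,0)# 4/4 · (4,1)# 6/7 · (4,2)# 5/8 · (4,3)+ 2/5
Row 5: (5,1)# 4/4 · (5,2)# 4/5 · (5,3)# 2/3
Sum over 22 agents: 3/3 + 5/5 + 4/4 + 5/5 + 7/8 + 6/7 + 3/4 + 5/5 + 6/8 + 2/8 + 2/5 + 5/5 + 6/8 + 3/8 + 3/5 + 4/4 + 6/7 + 5/8 + 2/5 + 4/4 + 4/5 + 2/3 = 14243/840; mean = 14243/840 ÷ 22 = 14243/18480 = 0.770725… → 0.771.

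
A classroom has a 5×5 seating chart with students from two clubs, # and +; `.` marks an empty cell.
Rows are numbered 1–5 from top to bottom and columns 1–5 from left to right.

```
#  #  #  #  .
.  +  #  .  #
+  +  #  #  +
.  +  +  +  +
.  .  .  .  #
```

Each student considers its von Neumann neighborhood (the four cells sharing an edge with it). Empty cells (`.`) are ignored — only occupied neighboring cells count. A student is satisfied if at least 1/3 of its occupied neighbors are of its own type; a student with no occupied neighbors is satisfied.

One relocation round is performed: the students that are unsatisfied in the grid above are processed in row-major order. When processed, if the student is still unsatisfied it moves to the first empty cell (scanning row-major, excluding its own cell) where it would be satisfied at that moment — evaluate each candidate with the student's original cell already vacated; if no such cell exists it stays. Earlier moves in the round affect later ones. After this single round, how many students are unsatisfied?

1

Initially unsatisfied (in order): (2,5), (5,5).
  (2,5) → (1,5).
  (5,5) → (2,1).
Resulting grid:
# # # # #
# + # . .
+ + # # +
. + + + +
. . . . .
Unsatisfied now: (2,2).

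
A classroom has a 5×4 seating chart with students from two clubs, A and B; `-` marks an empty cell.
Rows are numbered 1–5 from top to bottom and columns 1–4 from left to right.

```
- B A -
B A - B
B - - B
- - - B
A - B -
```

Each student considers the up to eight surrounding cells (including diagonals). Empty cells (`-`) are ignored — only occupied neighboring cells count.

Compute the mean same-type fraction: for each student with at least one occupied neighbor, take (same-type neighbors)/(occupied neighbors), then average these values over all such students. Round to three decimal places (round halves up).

(1,2)B 1/3
(1,3)A 1/3
(2,1)B 2/3
(2,2)A 1/4
(2,4)B 1/2
(3,1)B 1/2
(3,4)B 2/2
(4,4)B 2/2
(5,1)A — no occupied neighbors
(5,3)B 1/1
Sum over 9 students: 1/3 + 1/3 + 2/3 + 1/4 + 1/2 + 1/2 + 2/2 + 2/2 + 1/1 = 67/12; mean = 67/12 ÷ 9 = 67/108 = 0.620370… → 0.620.

0.620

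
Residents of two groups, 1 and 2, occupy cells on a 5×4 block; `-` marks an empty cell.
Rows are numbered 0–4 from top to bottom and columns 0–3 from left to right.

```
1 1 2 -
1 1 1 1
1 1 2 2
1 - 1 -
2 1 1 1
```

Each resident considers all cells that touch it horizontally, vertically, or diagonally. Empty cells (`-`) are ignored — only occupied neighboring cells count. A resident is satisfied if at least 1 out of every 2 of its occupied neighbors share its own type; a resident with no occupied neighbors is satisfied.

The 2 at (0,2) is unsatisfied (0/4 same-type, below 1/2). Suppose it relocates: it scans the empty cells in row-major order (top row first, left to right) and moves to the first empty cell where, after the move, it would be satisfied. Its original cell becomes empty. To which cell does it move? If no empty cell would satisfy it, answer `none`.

Vacating (0,2). Empty cells in order:
  (0,3): 0/2 same-type → still unsatisfied.
  (3,1): 2/8 same-type → still unsatisfied.
  (3,3): 2/5 same-type → still unsatisfied.

none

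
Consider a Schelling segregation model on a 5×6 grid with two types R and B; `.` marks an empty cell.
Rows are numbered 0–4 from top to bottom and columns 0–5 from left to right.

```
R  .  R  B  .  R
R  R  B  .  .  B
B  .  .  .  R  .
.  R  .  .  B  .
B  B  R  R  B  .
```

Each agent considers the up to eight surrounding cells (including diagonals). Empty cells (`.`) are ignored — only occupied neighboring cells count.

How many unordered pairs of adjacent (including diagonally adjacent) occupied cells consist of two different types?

14

Scan each occupied cell's neighbors to the right and below (and the two forward diagonals) so each pair is counted once.
Row 0: R(0,0)–R(1,0)= R(0,0)–R(1,1)= R(0,2)–B(0,3)≠ R(0,2)–B(1,2)≠ R(0,2)–R(1,1)= B(0,3)–B(1,2)= R(0,5)–B(1,5)≠  → 3/7 unlike.
Row 1: R(1,0)–R(1,1)= R(1,0)–B(2,0)≠ R(1,1)–B(1,2)≠ R(1,1)–B(2,0)≠ B(1,5)–R(2,4)≠  → 4/5 unlike.
Row 2: B(2,0)–R(3,1)≠ R(2,4)–B(3,4)≠  → 2/2 unlike.
Row 3: R(3,1)–B(4,1)≠ R(3,1)–R(4,2)= R(3,1)–B(4,0)≠ B(3,4)–B(4,4)= B(3,4)–R(4,3)≠  → 3/5 unlike.
Row 4: B(4,0)–B(4,1)= B(4,1)–R(4,2)≠ R(4,2)–R(4,3)= R(4,3)–B(4,4)≠  → 2/4 unlike.
Total adjacent occupied pairs: 23; unlike-type pairs: 14.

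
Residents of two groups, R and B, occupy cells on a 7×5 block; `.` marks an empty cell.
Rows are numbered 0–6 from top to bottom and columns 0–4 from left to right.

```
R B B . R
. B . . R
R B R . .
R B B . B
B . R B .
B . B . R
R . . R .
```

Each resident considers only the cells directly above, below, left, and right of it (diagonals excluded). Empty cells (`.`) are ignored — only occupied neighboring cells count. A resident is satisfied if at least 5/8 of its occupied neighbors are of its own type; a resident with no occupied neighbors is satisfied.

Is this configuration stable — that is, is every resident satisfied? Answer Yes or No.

Row 0: (0,0)R 0/1 unhappy · (0,1)B 2/3 ok · (0,2)B 1/1 ok · (0,4)R 1/1 ok
Row 1: (1,1)B 2/2 ok · (1,4)R 1/1 ok
Row 2: (2,0)R 1/2 unhappy · (2,1)B 2/4 unhappy · (2,2)R 0/2 unhappy
Row 3: (3,0)R 1/3 unhappy · (3,1)B 2/3 ok · (3,2)B 1/3 unhappy · (3,4)B 0/0 ok
Row 4: (4,0)B 1/2 unhappy · (4,2)R 0/3 unhappy · (4,3)B 0/1 unhappy
Row 5: (5,0)B 1/2 unhappy · (5,2)B 0/1 unhappy · (5,4)R 0/0 ok
Row 6: (6,0)R 0/1 unhappy · (6,3)R 0/0 ok
For instance (0,0) has only 0/1 same-type neighbors, below 5/8.

No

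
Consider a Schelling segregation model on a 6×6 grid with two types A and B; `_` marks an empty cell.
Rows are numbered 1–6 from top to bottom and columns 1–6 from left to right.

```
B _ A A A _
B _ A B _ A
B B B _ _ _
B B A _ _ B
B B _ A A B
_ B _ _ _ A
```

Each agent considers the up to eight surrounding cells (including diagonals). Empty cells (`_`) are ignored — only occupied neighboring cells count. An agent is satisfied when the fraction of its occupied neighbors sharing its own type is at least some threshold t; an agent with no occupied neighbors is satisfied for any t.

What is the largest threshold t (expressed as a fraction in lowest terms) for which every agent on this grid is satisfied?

1/5

Row 1: (1,1)B 1/1 · (1,3)A 2/3 · (1,4)A 3/4 · (1,5)A 2/3
Row 2: (2,1)B 3/3 · (2,3)A 2/5 · (2,4)B 1/5 · (2,6)A 1/1
Row 3: (3,1)B 4/4 · (3,2)B 5/7 · (3,3)B 3/5
Row 4: (4,1)B 5/5 · (4,2)B 6/7 · (4,3)A 1/5 · (4,6)B 1/2
Row 5: (5,1)B 4/4 · (5,2)B 4/5 · (5,4)A 2/2 · (5,5)A 2/4 · (5,6)B 1/3
Row 6: (6,2)B 2/2 · (6,6)A 1/2
The smallest same-type fraction is 1/5 at (2,4), which reduces to 1/5. Any threshold above that leaves this agent unsatisfied.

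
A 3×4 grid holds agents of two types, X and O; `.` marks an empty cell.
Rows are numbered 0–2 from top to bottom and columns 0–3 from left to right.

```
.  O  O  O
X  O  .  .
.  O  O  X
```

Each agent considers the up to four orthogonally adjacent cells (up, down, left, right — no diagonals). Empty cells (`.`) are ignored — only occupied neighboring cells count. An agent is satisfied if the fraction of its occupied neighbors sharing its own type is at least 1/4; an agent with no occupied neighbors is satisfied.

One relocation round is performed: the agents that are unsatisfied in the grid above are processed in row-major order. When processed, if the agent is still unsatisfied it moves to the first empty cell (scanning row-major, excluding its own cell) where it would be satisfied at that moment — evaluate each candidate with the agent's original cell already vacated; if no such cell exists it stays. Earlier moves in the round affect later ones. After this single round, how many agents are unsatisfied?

Initially unsatisfied (in order): (1,0), (2,3).
  (1,0) → (1,3).
  (2,3): now satisfied by earlier moves; stays.
Resulting grid:
. O O O
. O . X
. O O X
All satisfied now.

0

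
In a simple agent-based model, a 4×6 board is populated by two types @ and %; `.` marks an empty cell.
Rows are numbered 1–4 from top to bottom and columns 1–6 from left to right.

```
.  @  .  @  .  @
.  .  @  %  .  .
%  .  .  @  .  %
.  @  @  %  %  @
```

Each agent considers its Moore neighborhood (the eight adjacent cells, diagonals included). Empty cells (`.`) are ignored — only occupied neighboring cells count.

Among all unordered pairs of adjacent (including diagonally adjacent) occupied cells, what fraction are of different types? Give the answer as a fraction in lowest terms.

Scan each occupied cell's neighbors to the right and below (and the two forward diagonals) so each pair is counted once.
From row 1: 1 unlike of 3 pairs (running 1/3).
From row 2: 2 unlike of 3 pairs (running 3/6).
From row 3: 4 unlike of 6 pairs (running 7/12).
From row 4: 2 unlike of 4 pairs (running 9/16).
Total adjacent occupied pairs: 16; unlike-type pairs: 9.
9/16 is already in lowest terms.

9/16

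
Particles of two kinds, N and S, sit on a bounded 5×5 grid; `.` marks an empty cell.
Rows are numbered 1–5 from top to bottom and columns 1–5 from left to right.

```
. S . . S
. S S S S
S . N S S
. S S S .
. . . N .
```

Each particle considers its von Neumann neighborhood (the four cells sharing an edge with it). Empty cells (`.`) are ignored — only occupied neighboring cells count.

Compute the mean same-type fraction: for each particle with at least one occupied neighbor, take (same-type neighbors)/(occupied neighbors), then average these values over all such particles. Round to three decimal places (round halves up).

(1,2)S 1/1
(1,5)S 1/1
(2,2)S 2/2
(2,3)S 2/3
(2,4)S 3/3
(2,5)S 3/3
(3,1)S — no occupied neighbors
(3,3)N 0/3
(3,4)S 3/4
(3,5)S 2/2
(4,2)S 1/1
(4,3)S 2/3
(4,4)S 2/3
(5,4)N 0/1
Sum over 13 particles: 1/1 + 1/1 + 2/2 + 2/3 + 3/3 + 3/3 + 0/3 + 3/4 + 2/2 + 1/1 + 2/3 + 2/3 + 0/1 = 39/4; mean = 39/4 ÷ 13 = 3/4 = 0.75 → 0.750.

0.750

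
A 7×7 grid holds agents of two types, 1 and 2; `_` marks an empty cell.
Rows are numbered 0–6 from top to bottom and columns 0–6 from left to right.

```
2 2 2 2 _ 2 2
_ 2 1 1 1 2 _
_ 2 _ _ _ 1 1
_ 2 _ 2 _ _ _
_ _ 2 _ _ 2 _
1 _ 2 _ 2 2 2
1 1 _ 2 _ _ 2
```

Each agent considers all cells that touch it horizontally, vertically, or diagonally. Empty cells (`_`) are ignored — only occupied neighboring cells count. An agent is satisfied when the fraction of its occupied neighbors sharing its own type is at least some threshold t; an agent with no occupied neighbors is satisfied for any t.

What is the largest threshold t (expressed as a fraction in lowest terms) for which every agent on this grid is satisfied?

(0,0)2 2/2
(0,1)2 3/4
(0,2)2 3/5
(0,3)2 1/4
(0,5)2 2/3
(0,6)2 2/2
(1,1)2 4/5
(1,2)1 1/6
(1,3)1 2/4
(1,4)1 2/5
(1,5)2 2/5
(2,1)2 2/3
(2,5)1 2/3
(2,6)1 1/2
(3,1)2 2/2
(3,3)2 1/1
(4,2)2 3/3
(4,5)2 3/3
(5,0)1 2/2
(5,2)2 2/3
(5,4)2 3/3
(5,5)2 4/4
(5,6)2 3/3
(6,0)1 2/2
(6,1)1 2/3
(6,3)2 2/2
(6,6)2 2/2
The smallest same-type fraction is 1/6 at (1,2), which reduces to 1/6. Any threshold above that leaves this agent unsatisfied.

1/6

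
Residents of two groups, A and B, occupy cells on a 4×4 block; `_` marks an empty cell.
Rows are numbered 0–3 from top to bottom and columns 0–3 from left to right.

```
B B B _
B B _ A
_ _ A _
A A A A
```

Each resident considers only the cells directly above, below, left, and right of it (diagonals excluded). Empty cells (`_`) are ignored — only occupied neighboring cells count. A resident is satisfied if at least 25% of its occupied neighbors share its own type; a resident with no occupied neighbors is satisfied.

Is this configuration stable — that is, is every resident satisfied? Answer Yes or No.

Yes

Row 0: (0,0)B 2/2 satisfied · (0,1)B 3/3 satisfied · (0,2)B 1/1 satisfied
Row 1: (1,0)B 2/2 satisfied · (1,1)B 2/2 satisfied · (1,3)A 0/0 satisfied
Row 2: (2,2)A 1/1 satisfied
Row 3: (3,0)A 1/1 satisfied · (3,1)A 2/2 satisfied · (3,2)A 3/3 satisfied · (3,3)A 1/1 satisfied
All meet the threshold, so the configuration is stable.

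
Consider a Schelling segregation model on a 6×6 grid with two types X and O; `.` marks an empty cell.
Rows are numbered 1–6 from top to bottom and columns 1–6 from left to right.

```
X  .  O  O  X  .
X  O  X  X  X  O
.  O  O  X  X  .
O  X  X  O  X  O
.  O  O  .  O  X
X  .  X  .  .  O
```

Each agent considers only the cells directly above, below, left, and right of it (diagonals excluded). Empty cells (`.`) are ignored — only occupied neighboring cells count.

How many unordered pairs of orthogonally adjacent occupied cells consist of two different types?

Scan each occupied cell's neighbors to the right and below so each pair is counted once.
Row 1: X(1,1)–X(2,1)= O(1,3)–O(1,4)= O(1,3)–X(2,3)≠ O(1,4)–X(1,5)≠ O(1,4)–X(2,4)≠ X(1,5)–X(2,5)=  → 3/6 unlike.
Row 2: X(2,1)–O(2,2)≠ O(2,2)–X(2,3)≠ O(2,2)–O(3,2)= X(2,3)–X(2,4)= X(2,3)–O(3,3)≠ X(2,4)–X(2,5)= X(2,4)–X(3,4)= X(2,5)–O(2,6)≠ X(2,5)–X(3,5)=  → 4/9 unlike.
Row 3: O(3,2)–O(3,3)= O(3,2)–X(4,2)≠ O(3,3)–X(3,4)≠ O(3,3)–X(4,3)≠ X(3,4)–X(3,5)= X(3,4)–O(4,4)≠ X(3,5)–X(4,5)=  → 4/7 unlike.
Row 4: O(4,1)–X(4,2)≠ X(4,2)–X(4,3)= X(4,2)–O(5,2)≠ X(4,3)–O(4,4)≠ X(4,3)–O(5,3)≠ O(4,4)–X(4,5)≠ X(4,5)–O(4,6)≠ X(4,5)–O(5,5)≠ O(4,6)–X(5,6)≠  → 8/9 unlike.
Row 5: O(5,2)–O(5,3)= O(5,3)–X(6,3)≠ O(5,5)–X(5,6)≠ X(5,6)–O(6,6)≠  → 3/4 unlike.
Total adjacent occupied pairs: 35; unlike-type pairs: 22.

22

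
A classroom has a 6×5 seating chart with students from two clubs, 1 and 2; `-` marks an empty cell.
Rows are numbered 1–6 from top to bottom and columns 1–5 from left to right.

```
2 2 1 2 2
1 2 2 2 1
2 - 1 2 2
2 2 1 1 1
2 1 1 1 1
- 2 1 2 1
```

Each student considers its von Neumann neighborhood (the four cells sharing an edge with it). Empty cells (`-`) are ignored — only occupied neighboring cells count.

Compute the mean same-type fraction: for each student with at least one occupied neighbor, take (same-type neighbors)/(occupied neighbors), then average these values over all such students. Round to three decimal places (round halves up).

0.491

(1,1)2 1/2
(1,2)2 2/3
(1,3)1 0/3
(1,4)2 2/3
(1,5)2 1/2
(2,1)1 0/3
(2,2)2 2/3
(2,3)2 2/4
(2,4)2 3/4
(2,5)1 0/3
(3,1)2 1/2
(3,3)1 1/3
(3,4)2 2/4
(3,5)2 1/3
(4,1)2 3/3
(4,2)2 1/3
(4,3)1 3/4
(4,4)1 3/4
(4,5)1 2/3
(5,1)2 1/2
(5,2)1 1/4
(5,3)1 4/4
(5,4)1 3/4
(5,5)1 3/3
(6,2)2 0/2
(6,3)1 1/3
(6,4)2 0/3
(6,5)1 1/2
Sum over 28 students: 1/2 + 2/3 + 0/3 + 2/3 + 1/2 + 0/3 + 2/3 + 2/4 + 3/4 + 0/3 + 1/2 + 1/3 + 2/4 + 1/3 + 3/3 + 1/3 + 3/4 + 3/4 + 2/3 + 1/2 + 1/4 + 4/4 + 3/4 + 3/3 + 0/2 + 1/3 + 0/3 + 1/2 = 55/4; mean = 55/4 ÷ 28 = 55/112 = 0.491071… → 0.491.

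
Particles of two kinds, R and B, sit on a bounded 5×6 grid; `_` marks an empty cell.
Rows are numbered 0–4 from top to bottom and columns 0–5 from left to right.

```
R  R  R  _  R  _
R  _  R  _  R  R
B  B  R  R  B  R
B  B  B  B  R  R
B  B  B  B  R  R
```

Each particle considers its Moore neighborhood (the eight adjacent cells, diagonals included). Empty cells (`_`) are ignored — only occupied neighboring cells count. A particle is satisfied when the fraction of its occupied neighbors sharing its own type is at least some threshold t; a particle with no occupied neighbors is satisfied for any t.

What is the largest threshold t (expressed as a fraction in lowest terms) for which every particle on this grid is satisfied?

(0,0)R 2/2
(0,1)R 4/4
(0,2)R 2/2
(0,4)R 2/2
(1,0)R 2/4
(1,2)R 4/5
(1,4)R 4/5
(1,5)R 3/4
(2,0)B 3/4
(2,1)B 4/7
(2,2)R 2/6
(2,3)R 4/7
(2,4)B 1/7
(2,5)R 4/5
(3,0)B 5/5
(3,1)B 7/8
(3,2)B 6/8
(3,3)B 4/8
(3,4)R 5/8
(3,5)R 4/5
(4,0)B 3/3
(4,1)B 5/5
(4,2)B 5/5
(4,3)B 3/5
(4,4)R 3/5
(4,5)R 3/3
The smallest same-type fraction is 1/7 at (2,4), which reduces to 1/7. Any threshold above that leaves this particle unsatisfied.

1/7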